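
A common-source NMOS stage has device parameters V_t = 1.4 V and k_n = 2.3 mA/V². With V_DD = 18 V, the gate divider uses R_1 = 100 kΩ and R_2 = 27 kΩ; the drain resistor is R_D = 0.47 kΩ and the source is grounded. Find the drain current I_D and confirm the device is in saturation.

V_G = V_DD·R_2/(R_1+R_2) = 18×27/127 = 3.83 V. With the source grounded, V_GS = V_G = 3.83 V.
Assume saturation: I_D = (k_n/2)(V_GS − V_t)² = (2.3/2)×(3.83 − 1.4)² = 1.15×2.43² = 6.77 mA.
V_DS = V_DD − I_D·R_D = 18 − 6.77×0.47 = 14.8 V.
Saturation requires V_DS ≥ V_GS − V_t = 2.43 V; 14.8 ≥ 2.43 ✓.

I_D ≈ 6.8 mA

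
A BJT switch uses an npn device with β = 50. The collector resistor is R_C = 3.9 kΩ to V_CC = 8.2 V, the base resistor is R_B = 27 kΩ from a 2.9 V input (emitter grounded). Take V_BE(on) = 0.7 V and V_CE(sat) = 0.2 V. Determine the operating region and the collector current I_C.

saturation; I_C ≈ 2.1 mA

Assume active: I_B = (2.9 − 0.7)/27 = 0.0815 mA, giving I_C = β·I_B = 4.07 mA.
But then V_CE = 8.2 − 4.07×3.9 = -7.69 V < V_CE(sat) = 0.2 V — impossible in the active region.
So the transistor is saturated. With V_CE = 0.2 V, I_C = (V_CC − 0.2)/R_C = 8/3.9 = 2.05 mA.
Check: β·I_B = 4.07 mA > I_C = 2.05 mA, confirming saturation.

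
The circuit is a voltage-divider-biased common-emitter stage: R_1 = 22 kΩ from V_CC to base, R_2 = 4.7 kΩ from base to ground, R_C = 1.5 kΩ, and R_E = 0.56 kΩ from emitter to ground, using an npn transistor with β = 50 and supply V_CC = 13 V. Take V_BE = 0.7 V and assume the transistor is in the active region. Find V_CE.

V_CE ≈ 7.9 V

Thevenize the base divider: V_Th = V_CC·R_2/(R_1+R_2) = 13×4.7/26.7 = 2.29 V, R_Th = R_1‖R_2 = 3.87 kΩ.
Base-emitter loop: V_Th = I_B·R_Th + V_BE + (β+1)I_B·R_E, so I_B = (2.29 − 0.7) / (3.87 + 51×0.56) = 0.049 mA.
I_C = β·I_B = 50×0.049 = 2.45 mA, and I_E = (β+1)I_B = 2.5 mA.
V_CE = V_CC − I_C·R_C − I_E·R_E = 13 − 2.45×1.5 − 2.5×0.56 = 7.93 V.
V_CE = 7.93 V > 0.2 V confirms active-region operation.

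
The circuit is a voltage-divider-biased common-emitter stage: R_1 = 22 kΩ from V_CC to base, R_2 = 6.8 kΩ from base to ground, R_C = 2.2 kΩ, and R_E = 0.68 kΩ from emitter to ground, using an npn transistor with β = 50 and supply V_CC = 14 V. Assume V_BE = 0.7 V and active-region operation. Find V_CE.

Thevenize the base divider: V_Th = V_CC·R_2/(R_1+R_2) = 14×6.8/28.8 = 3.31 V, R_Th = R_1‖R_2 = 5.19 kΩ.
Base-emitter loop: V_Th = I_B·R_Th + V_BE + (β+1)I_B·R_E, so I_B = (3.31 − 0.7) / (5.19 + 51×0.68) = 0.0653 mA.
I_C = β·I_B = 50×0.0653 = 3.27 mA, and I_E = (β+1)I_B = 3.33 mA.
V_CE = V_CC − I_C·R_C − I_E·R_E = 14 − 3.27×2.2 − 3.33×0.68 = 4.55 V.
V_CE = 4.55 V > 0.2 V confirms active-region operation.

V_CE ≈ 4.5 V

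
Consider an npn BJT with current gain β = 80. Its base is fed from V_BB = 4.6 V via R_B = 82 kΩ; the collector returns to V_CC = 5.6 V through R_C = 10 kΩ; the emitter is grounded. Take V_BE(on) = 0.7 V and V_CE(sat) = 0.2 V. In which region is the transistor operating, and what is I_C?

Assume active: I_B = (4.6 − 0.7)/82 = 0.0476 mA, giving I_C = β·I_B = 3.8 mA.
But then V_CE = 5.6 − 3.8×10 = -32.4 V < V_CE(sat) = 0.2 V — impossible in the active region.
So the transistor is saturated. With V_CE = 0.2 V, I_C = (V_CC − 0.2)/R_C = 5.4/10 = 0.54 mA.
Check: β·I_B = 3.8 mA > I_C = 0.54 mA, confirming saturation.

saturation; I_C ≈ 0.54 mA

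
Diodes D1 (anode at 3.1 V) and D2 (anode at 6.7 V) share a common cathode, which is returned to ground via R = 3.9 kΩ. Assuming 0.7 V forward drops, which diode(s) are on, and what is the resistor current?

Assume both conduct. Then node N would need to be at both 3.1−0.7 = 2.4 V and 6.7−0.7 = 6 V, which is impossible.
Assume only D2 conducts: V_N = 6.7 − 0.7 = 6 V, so I_R = 6/3.9 = 1.54 mA.
Check D1: its anode-to-cathode voltage is 3.1 − 6 = -2.9 V < 0.7 V, so it is off. The assumption is consistent.

Only D2 conducts; I_R ≈ 1.5 mA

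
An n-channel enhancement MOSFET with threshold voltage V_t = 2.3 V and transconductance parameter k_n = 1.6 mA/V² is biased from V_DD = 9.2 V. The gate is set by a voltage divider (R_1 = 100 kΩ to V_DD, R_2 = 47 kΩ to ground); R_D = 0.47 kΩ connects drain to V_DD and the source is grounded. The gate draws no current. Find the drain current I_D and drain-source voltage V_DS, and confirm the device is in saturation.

V_G = V_DD·R_2/(R_1+R_2) = 9.2×47/147 = 2.94 V. With the source grounded, V_GS = V_G = 2.94 V.
Assume saturation: I_D = (k_n/2)(V_GS − V_t)² = (1.6/2)×(2.94 − 2.3)² = 0.8×0.641² = 0.329 mA.
V_DS = V_DD − I_D·R_D = 9.2 − 0.329×0.47 = 9.05 V.
Saturation requires V_DS ≥ V_GS − V_t = 0.641 V; 9.05 ≥ 0.641 ✓.

I_D ≈ 0.33 mA, V_DS ≈ 9 V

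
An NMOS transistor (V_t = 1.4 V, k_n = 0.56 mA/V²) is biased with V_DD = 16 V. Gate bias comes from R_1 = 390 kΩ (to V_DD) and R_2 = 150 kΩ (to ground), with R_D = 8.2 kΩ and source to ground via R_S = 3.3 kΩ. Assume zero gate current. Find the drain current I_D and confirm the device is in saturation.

V_G = V_DD·R_2/(R_1+R_2) = 16×150/540 = 4.44 V.
Assume saturation: I_D = (k_n/2)(V_GS − V_t)² with V_GS = V_G − I_D·R_S = 4.44 − 3.3·I_D.
Substituting gives 3.05·I_D² − 6.63·I_D + 2.6 = 0, with roots I_D = 0.513 or 1.66 mA.
The root I_D = 1.66 mA gives V_GS = -1.04 V ≤ V_t, so take I_D = 0.513 mA.
Then V_GS = 2.75 V and V_DS = V_DD − I_D(R_D+R_S) = 16 − 0.513×11.5 = 10.1 V.
Saturation requires V_DS ≥ V_GS − V_t = 1.35 V; 10.1 ≥ 1.35 ✓.

I_D ≈ 0.51 mA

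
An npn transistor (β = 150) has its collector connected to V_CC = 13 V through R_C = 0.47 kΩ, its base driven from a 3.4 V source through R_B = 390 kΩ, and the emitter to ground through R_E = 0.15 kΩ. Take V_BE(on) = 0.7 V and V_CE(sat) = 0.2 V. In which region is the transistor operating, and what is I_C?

active; I_C ≈ 0.98 mA

Assume active. Base-emitter loop: I_B = (V_BB − V_BE)/(R_B + (β+1)R_E) = (3.4 − 0.7)/(390 + 151×0.15) = 0.00654 mA.
I_C = β·I_B = 150×0.00654 = 0.981 mA.
V_CE = V_CC − I_C·R_C − I_E·R_E = 13 − 0.981×0.47 − 0.988×0.15 = 12.4 V > V_CE(sat), so the active-region assumption holds.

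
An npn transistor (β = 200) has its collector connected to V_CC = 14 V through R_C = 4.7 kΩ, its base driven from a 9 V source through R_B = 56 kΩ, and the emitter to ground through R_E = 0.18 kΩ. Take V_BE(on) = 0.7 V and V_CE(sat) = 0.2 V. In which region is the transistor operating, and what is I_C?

Assume active: I_B = (9 − 0.7)/(56 + 201×0.18) = 0.09 mA, I_C = β·I_B = 18 mA.
Then V_CE = 14 − 18×4.7 − 18.1×0.18 = -73.9 V < 0.2 V — the active assumption fails.
Re-solve with V_CE = 0.2 V. KCL at the emitter: V_E/R_E = (V_BB−0.7−V_E)/R_B + (V_CC−0.2−V_E)/R_C, giving V_E = 0.533 V.
I_C = (V_CC − 0.2 − V_E)/R_C = (13.8 − 0.533)/4.7 = 2.82 mA.
Check: I_B = (8.3 − 0.533)/56 = 0.139 mA, and β·I_B = 27.7 mA > I_C, confirming saturation.

saturation; I_C ≈ 2.8 mA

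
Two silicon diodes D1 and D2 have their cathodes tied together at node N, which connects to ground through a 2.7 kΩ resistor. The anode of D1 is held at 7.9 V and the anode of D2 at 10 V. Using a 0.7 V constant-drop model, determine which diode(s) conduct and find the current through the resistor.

Assume both conduct. Then node N would need to be at both 7.9−0.7 = 7.2 V and 10−0.7 = 9.3 V, which is impossible.
Assume only D2 conducts: V_N = 10 − 0.7 = 9.3 V, so I_R = 9.3/2.7 = 3.44 mA.
Check D1: its anode-to-cathode voltage is 7.9 − 9.3 = -1.4 V < 0.7 V, so it is off. The assumption is consistent.

Only D2 conducts; I_R ≈ 3.4 mA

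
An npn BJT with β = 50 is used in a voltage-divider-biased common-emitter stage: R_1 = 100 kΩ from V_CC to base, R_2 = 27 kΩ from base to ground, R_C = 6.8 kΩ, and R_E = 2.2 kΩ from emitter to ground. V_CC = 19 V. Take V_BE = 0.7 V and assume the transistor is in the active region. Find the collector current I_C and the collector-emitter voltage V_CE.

I_C ≈ 1.3 mA, V_CE ≈ 7.7 V

Thevenize the base divider: V_Th = V_CC·R_2/(R_1+R_2) = 19×27/127 = 4.04 V, R_Th = R_1‖R_2 = 21.3 kΩ.
Base-emitter loop: V_Th = I_B·R_Th + V_BE + (β+1)I_B·R_E, so I_B = (4.04 − 0.7) / (21.3 + 51×2.2) = 0.025 mA.
I_C = β·I_B = 50×0.025 = 1.25 mA, and I_E = (β+1)I_B = 1.28 mA.
V_CE = V_CC − I_C·R_C − I_E·R_E = 19 − 1.25×6.8 − 1.28×2.2 = 7.69 V.
V_CE = 7.69 V > 0.2 V confirms active-region operation.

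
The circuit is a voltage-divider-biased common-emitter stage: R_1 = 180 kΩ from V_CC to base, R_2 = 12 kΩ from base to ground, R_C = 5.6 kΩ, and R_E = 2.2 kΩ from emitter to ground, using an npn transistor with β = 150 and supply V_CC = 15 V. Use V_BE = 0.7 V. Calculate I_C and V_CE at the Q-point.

Thevenize the base divider: V_Th = V_CC·R_2/(R_1+R_2) = 15×12/192 = 0.938 V, R_Th = R_1‖R_2 = 11.2 kΩ.
Base-emitter loop: V_Th = I_B·R_Th + V_BE + (β+1)I_B·R_E, so I_B = (0.938 − 0.7) / (11.2 + 151×2.2) = 0.000692 mA.
I_C = β·I_B = 150×0.000692 = 0.104 mA, and I_E = (β+1)I_B = 0.104 mA.
V_CE = V_CC − I_C·R_C − I_E·R_E = 15 − 0.104×5.6 − 0.104×2.2 = 14.2 V.
V_CE = 14.2 V > 0.2 V confirms active-region operation.

I_C ≈ 0.1 mA, V_CE ≈ 14 V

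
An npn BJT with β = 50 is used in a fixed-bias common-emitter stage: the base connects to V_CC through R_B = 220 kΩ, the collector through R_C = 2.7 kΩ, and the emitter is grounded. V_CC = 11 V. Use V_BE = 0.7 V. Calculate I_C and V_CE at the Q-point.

I_C ≈ 2.3 mA, V_CE ≈ 4.7 V

Base loop: V_CC = I_B·R_B + V_BE, so I_B = (11 − 0.7)/220 kΩ = 0.0468 mA.
In the active region I_C = β·I_B = 50 × 0.0468 = 2.34 mA.
Collector loop: V_CE = V_CC − I_C·R_C = 11 − 2.34×2.7 = 4.68 V.
Since V_CE = 4.68 V > V_CE(sat) ≈ 0.2 V, the transistor is in the active region as assumed.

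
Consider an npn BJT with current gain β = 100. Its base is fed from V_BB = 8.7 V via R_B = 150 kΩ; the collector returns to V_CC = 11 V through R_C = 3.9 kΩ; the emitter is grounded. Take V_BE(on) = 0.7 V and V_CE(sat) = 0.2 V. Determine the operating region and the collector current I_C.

Assume active: I_B = (8.7 − 0.7)/150 = 0.0533 mA, giving I_C = β·I_B = 5.33 mA.
But then V_CE = 11 − 5.33×3.9 = -9.8 V < V_CE(sat) = 0.2 V — impossible in the active region.
So the transistor is saturated. With V_CE = 0.2 V, I_C = (V_CC − 0.2)/R_C = 10.8/3.9 = 2.77 mA.
Check: β·I_B = 5.33 mA > I_C = 2.77 mA, confirming saturation.

saturation; I_C ≈ 2.8 mA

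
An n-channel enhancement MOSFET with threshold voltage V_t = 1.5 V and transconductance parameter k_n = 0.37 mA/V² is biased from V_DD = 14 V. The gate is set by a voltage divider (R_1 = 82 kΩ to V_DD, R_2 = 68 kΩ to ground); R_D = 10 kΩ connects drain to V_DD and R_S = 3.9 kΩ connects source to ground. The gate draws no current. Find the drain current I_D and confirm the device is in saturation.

V_G = V_DD·R_2/(R_1+R_2) = 14×68/150 = 6.35 V.
Assume saturation: I_D = (k_n/2)(V_GS − V_t)² with V_GS = V_G − I_D·R_S = 6.35 − 3.9·I_D.
Substituting gives 2.81·I_D² − 7.99·I_D + 4.35 = 0, with roots I_D = 0.733 or 2.11 mA.
The root I_D = 2.11 mA gives V_GS = -1.88 V ≤ V_t, so take I_D = 0.733 mA.
Then V_GS = 3.49 V and V_DS = V_DD − I_D(R_D+R_S) = 14 − 0.733×13.9 = 3.82 V.
Saturation requires V_DS ≥ V_GS − V_t = 1.99 V; 3.82 ≥ 1.99 ✓.

I_D ≈ 0.73 mA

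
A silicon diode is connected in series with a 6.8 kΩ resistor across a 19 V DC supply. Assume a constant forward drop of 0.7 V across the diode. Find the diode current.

I ≈ 2.7 mA

KVL around the loop: 19 = V_D + I·R = 0.7 + I × 6.8 kΩ.
So I = (19 − 0.7) / 6.8 kΩ = 18.3 / 6.8 = 2.69 mA.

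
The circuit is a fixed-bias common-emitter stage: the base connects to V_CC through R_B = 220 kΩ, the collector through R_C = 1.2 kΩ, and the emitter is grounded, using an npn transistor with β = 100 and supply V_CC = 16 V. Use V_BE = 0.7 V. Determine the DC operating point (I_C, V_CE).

I_C ≈ 7 mA, V_CE ≈ 7.7 V

Base loop: V_CC = I_B·R_B + V_BE, so I_B = (16 − 0.7)/220 kΩ = 0.0695 mA.
In the active region I_C = β·I_B = 100 × 0.0695 = 6.95 mA.
Collector loop: V_CE = V_CC − I_C·R_C = 16 − 6.95×1.2 = 7.65 V.
Since V_CE = 7.65 V > V_CE(sat) ≈ 0.2 V, the transistor is in the active region as assumed.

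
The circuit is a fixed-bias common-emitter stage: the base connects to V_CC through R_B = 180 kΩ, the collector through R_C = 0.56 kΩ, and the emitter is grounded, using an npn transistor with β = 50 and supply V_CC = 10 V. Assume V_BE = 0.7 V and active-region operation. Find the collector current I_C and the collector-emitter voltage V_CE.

Base loop: V_CC = I_B·R_B + V_BE, so I_B = (10 − 0.7)/180 kΩ = 0.0517 mA.
In the active region I_C = β·I_B = 50 × 0.0517 = 2.58 mA.
Collector loop: V_CE = V_CC − I_C·R_C = 10 − 2.58×0.56 = 8.55 V.
Since V_CE = 8.55 V > V_CE(sat) ≈ 0.2 V, the transistor is in the active region as assumed.

I_C ≈ 2.6 mA, V_CE ≈ 8.6 V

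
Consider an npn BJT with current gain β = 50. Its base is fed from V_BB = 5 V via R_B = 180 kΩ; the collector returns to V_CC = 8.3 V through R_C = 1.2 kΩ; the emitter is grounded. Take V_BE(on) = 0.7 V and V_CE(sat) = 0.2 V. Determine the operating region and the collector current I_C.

active; I_C ≈ 1.2 mA

Assume active. Base-emitter loop: I_B = (V_BB − V_BE)/R_B = (5 − 0.7)/180 = 0.0239 mA.
I_C = β·I_B = 50×0.0239 = 1.19 mA.
V_CE = V_CC − I_C·R_C = 8.3 − 1.19×1.2 = 6.87 V > V_CE(sat), so the active-region assumption holds.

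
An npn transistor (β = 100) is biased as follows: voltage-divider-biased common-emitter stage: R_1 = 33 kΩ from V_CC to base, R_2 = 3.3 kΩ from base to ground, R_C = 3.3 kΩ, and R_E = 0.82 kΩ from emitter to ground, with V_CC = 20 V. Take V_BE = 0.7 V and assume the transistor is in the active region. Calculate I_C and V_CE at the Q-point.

I_C ≈ 1.3 mA, V_CE ≈ 15 V

Thevenize the base divider: V_Th = V_CC·R_2/(R_1+R_2) = 20×3.3/36.3 = 1.82 V, R_Th = R_1‖R_2 = 3 kΩ.
Base-emitter loop: V_Th = I_B·R_Th + V_BE + (β+1)I_B·R_E, so I_B = (1.82 − 0.7) / (3 + 101×0.82) = 0.013 mA.
I_C = β·I_B = 100×0.013 = 1.3 mA, and I_E = (β+1)I_B = 1.32 mA.
V_CE = V_CC − I_C·R_C − I_E·R_E = 20 − 1.3×3.3 − 1.32×0.82 = 14.6 V.
V_CE = 14.6 V > 0.2 V confirms active-region operation.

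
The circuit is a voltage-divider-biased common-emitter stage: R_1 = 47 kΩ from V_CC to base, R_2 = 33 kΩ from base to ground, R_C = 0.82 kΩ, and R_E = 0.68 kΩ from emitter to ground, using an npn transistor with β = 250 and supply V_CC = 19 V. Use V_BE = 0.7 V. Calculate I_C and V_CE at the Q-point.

Thevenize the base divider: V_Th = V_CC·R_2/(R_1+R_2) = 19×33/80 = 7.84 V, R_Th = R_1‖R_2 = 19.4 kΩ.
Base-emitter loop: V_Th = I_B·R_Th + V_BE + (β+1)I_B·R_E, so I_B = (7.84 − 0.7) / (19.4 + 251×0.68) = 0.0376 mA.
I_C = β·I_B = 250×0.0376 = 9.39 mA, and I_E = (β+1)I_B = 9.43 mA.
V_CE = V_CC − I_C·R_C − I_E·R_E = 19 − 9.39×0.82 − 9.43×0.68 = 4.89 V.
V_CE = 4.89 V > 0.2 V confirms active-region operation.

I_C ≈ 9.4 mA, V_CE ≈ 4.9 V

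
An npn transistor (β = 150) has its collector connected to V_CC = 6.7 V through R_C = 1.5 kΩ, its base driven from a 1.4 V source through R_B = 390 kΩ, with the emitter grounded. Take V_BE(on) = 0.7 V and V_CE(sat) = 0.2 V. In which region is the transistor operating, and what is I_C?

active; I_C ≈ 0.27 mA

Assume active. Base-emitter loop: I_B = (V_BB − V_BE)/R_B = (1.4 − 0.7)/390 = 0.00179 mA.
I_C = β·I_B = 150×0.00179 = 0.269 mA.
V_CE = V_CC − I_C·R_C = 6.7 − 0.269×1.5 = 6.3 V > V_CE(sat), so the active-region assumption holds.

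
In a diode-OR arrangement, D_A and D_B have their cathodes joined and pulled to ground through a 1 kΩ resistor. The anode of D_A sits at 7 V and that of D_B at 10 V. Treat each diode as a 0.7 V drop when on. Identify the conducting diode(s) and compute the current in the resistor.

Only D_B conducts; I_R ≈ 9.3 mA

Assume both conduct. Then node N would need to be at both 7−0.7 = 6.3 V and 10−0.7 = 9.3 V, which is impossible.
Assume only D_B conducts: V_N = 10 − 0.7 = 9.3 V, so I_R = 9.3/1 = 9.3 mA.
Check D_A: its anode-to-cathode voltage is 7 − 9.3 = -2.3 V < 0.7 V, so it is off. The assumption is consistent.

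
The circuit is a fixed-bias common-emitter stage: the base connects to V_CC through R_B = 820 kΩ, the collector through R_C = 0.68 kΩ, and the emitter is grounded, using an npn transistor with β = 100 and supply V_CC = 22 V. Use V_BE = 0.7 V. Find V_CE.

Base loop: V_CC = I_B·R_B + V_BE, so I_B = (22 − 0.7)/820 kΩ = 0.026 mA.
In the active region I_C = β·I_B = 100 × 0.026 = 2.6 mA.
Collector loop: V_CE = V_CC − I_C·R_C = 22 − 2.6×0.68 = 20.2 V.
Since V_CE = 20.2 V > V_CE(sat) ≈ 0.2 V, the transistor is in the active region as assumed.

V_CE ≈ 20 V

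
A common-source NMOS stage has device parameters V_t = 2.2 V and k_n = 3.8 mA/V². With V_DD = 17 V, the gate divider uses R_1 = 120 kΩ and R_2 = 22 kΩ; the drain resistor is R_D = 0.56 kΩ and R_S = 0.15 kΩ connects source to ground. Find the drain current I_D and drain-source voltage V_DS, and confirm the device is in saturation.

V_G = V_DD·R_2/(R_1+R_2) = 17×22/142 = 2.63 V.
Assume saturation: I_D = (k_n/2)(V_GS − V_t)² with V_GS = V_G − I_D·R_S = 2.63 − 0.15·I_D.
Substituting gives 0.0427·I_D² − 1.25·I_D + 0.358 = 0, with roots I_D = 0.29 or 28.9 mA.
The root I_D = 28.9 mA gives V_GS = -1.7 V ≤ V_t, so take I_D = 0.29 mA.
Then V_GS = 2.59 V and V_DS = V_DD − I_D(R_D+R_S) = 17 − 0.29×0.71 = 16.8 V.
Saturation requires V_DS ≥ V_GS − V_t = 0.39 V; 16.8 ≥ 0.39 ✓.

I_D ≈ 0.29 mA, V_DS ≈ 17 V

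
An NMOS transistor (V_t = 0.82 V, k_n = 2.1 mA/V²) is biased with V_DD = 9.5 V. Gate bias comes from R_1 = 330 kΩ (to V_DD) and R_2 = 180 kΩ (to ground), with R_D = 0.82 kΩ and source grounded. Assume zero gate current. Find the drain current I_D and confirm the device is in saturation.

V_G = V_DD·R_2/(R_1+R_2) = 9.5×180/510 = 3.35 V. With the source grounded, V_GS = V_G = 3.35 V.
Assume saturation: I_D = (k_n/2)(V_GS − V_t)² = (2.1/2)×(3.35 − 0.82)² = 1.05×2.53² = 6.74 mA.
V_DS = V_DD − I_D·R_D = 9.5 − 6.74×0.82 = 3.98 V.
Saturation requires V_DS ≥ V_GS − V_t = 2.53 V; 3.98 ≥ 2.53 ✓.

I_D ≈ 6.7 mA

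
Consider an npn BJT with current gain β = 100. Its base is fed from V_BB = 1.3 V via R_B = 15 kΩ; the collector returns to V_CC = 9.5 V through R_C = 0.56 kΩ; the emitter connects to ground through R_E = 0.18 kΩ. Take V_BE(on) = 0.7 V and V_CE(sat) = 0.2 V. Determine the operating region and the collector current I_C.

Assume active. Base-emitter loop: I_B = (V_BB − V_BE)/(R_B + (β+1)R_E) = (1.3 − 0.7)/(15 + 101×0.18) = 0.0181 mA.
I_C = β·I_B = 100×0.0181 = 1.81 mA.
V_CE = V_CC − I_C·R_C − I_E·R_E = 9.5 − 1.81×0.56 − 1.83×0.18 = 8.16 V > V_CE(sat), so the active-region assumption holds.

active; I_C ≈ 1.8 mA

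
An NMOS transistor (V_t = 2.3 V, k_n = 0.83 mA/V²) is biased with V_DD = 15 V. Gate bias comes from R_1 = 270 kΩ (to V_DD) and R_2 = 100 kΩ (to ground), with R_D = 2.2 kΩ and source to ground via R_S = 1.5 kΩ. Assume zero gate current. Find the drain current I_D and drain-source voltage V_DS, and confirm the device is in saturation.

V_G = V_DD·R_2/(R_1+R_2) = 15×100/370 = 4.05 V.
Assume saturation: I_D = (k_n/2)(V_GS − V_t)² with V_GS = V_G − I_D·R_S = 4.05 − 1.5·I_D.
Substituting gives 0.934·I_D² − 3.18·I_D + 1.28 = 0, with roots I_D = 0.464 or 2.95 mA.
The root I_D = 2.95 mA gives V_GS = -0.364 V ≤ V_t, so take I_D = 0.464 mA.
Then V_GS = 3.36 V and V_DS = V_DD − I_D(R_D+R_S) = 15 − 0.464×3.7 = 13.3 V.
Saturation requires V_DS ≥ V_GS − V_t = 1.06 V; 13.3 ≥ 1.06 ✓.

I_D ≈ 0.46 mA, V_DS ≈ 13 V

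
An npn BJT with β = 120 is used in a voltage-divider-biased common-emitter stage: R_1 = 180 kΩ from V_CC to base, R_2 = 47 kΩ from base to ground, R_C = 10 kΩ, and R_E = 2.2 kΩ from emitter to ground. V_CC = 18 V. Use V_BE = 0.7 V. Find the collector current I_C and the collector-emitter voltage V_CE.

I_C ≈ 1.2 mA, V_CE ≈ 3.4 V

Thevenize the base divider: V_Th = V_CC·R_2/(R_1+R_2) = 18×47/227 = 3.73 V, R_Th = R_1‖R_2 = 37.3 kΩ.
Base-emitter loop: V_Th = I_B·R_Th + V_BE + (β+1)I_B·R_E, so I_B = (3.73 − 0.7) / (37.3 + 121×2.2) = 0.00997 mA.
I_C = β·I_B = 120×0.00997 = 1.2 mA, and I_E = (β+1)I_B = 1.21 mA.
V_CE = V_CC − I_C·R_C − I_E·R_E = 18 − 1.2×10 − 1.21×2.2 = 3.38 V.
V_CE = 3.38 V > 0.2 V confirms active-region operation.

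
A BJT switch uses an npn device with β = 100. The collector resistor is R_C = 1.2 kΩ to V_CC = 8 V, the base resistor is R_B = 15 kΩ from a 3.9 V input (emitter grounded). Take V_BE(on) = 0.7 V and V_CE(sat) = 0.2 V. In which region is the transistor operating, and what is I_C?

Assume active: I_B = (3.9 − 0.7)/15 = 0.213 mA, giving I_C = β·I_B = 21.3 mA.
But then V_CE = 8 − 21.3×1.2 = -17.6 V < V_CE(sat) = 0.2 V — impossible in the active region.
So the transistor is saturated. With V_CE = 0.2 V, I_C = (V_CC − 0.2)/R_C = 7.8/1.2 = 6.5 mA.
Check: β·I_B = 21.3 mA > I_C = 6.5 mA, confirming saturation.

saturation; I_C ≈ 6.5 mA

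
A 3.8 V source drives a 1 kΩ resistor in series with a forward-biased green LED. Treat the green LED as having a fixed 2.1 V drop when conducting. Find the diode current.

KVL around the loop: 3.8 = V_D + I·R = 2.1 + I × 1 kΩ.
So I = (3.8 − 2.1) / 1 kΩ = 1.7 / 1 = 1.7 mA.

I ≈ 1.7 mA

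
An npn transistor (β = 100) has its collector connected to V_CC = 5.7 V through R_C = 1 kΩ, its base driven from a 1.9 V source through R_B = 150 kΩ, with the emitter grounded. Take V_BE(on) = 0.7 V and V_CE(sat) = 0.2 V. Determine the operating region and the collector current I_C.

Assume active. Base-emitter loop: I_B = (V_BB − V_BE)/R_B = (1.9 − 0.7)/150 = 0.008 mA.
I_C = β·I_B = 100×0.008 = 0.8 mA.
V_CE = V_CC − I_C·R_C = 5.7 − 0.8×1 = 4.9 V > V_CE(sat), so the active-region assumption holds.

active; I_C ≈ 0.8 mA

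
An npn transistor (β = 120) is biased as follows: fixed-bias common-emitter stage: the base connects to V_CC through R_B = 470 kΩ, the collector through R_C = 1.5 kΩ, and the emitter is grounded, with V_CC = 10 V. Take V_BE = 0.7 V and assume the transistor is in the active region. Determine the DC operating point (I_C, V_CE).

Base loop: V_CC = I_B·R_B + V_BE, so I_B = (10 − 0.7)/470 kΩ = 0.0198 mA.
In the active region I_C = β·I_B = 120 × 0.0198 = 2.37 mA.
Collector loop: V_CE = V_CC − I_C·R_C = 10 − 2.37×1.5 = 6.44 V.
Since V_CE = 6.44 V > V_CE(sat) ≈ 0.2 V, the transistor is in the active region as assumed.

I_C ≈ 2.4 mA, V_CE ≈ 6.4 V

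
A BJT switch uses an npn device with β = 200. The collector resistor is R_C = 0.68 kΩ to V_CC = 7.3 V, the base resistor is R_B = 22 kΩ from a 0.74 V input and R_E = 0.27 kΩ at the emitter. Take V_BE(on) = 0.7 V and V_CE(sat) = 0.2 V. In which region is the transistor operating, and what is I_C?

Assume active. Base-emitter loop: I_B = (V_BB − V_BE)/(R_B + (β+1)R_E) = (0.74 − 0.7)/(22 + 201×0.27) = 0.000524 mA.
I_C = β·I_B = 200×0.000524 = 0.105 mA.
V_CE = V_CC − I_C·R_C − I_E·R_E = 7.3 − 0.105×0.68 − 0.105×0.27 = 7.2 V > V_CE(sat), so the active-region assumption holds.

active; I_C ≈ 0.1 mA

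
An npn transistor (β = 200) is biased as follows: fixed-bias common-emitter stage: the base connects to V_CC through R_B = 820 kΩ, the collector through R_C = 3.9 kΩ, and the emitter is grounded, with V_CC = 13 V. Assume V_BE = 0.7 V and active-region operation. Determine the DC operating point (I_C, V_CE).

I_C ≈ 3 mA, V_CE ≈ 1.3 V

Base loop: V_CC = I_B·R_B + V_BE, so I_B = (13 − 0.7)/820 kΩ = 0.015 mA.
In the active region I_C = β·I_B = 200 × 0.015 = 3 mA.
Collector loop: V_CE = V_CC − I_C·R_C = 13 − 3×3.9 = 1.3 V.
Since V_CE = 1.3 V > V_CE(sat) ≈ 0.2 V, the transistor is in the active region as assumed.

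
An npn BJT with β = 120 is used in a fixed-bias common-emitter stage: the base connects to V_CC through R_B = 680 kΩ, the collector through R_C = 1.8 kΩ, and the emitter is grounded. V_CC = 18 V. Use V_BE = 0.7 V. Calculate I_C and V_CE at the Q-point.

Base loop: V_CC = I_B·R_B + V_BE, so I_B = (18 − 0.7)/680 kΩ = 0.0254 mA.
In the active region I_C = β·I_B = 120 × 0.0254 = 3.05 mA.
Collector loop: V_CE = V_CC − I_C·R_C = 18 − 3.05×1.8 = 12.5 V.
Since V_CE = 12.5 V > V_CE(sat) ≈ 0.2 V, the transistor is in the active region as assumed.

I_C ≈ 3.1 mA, V_CE ≈ 13 V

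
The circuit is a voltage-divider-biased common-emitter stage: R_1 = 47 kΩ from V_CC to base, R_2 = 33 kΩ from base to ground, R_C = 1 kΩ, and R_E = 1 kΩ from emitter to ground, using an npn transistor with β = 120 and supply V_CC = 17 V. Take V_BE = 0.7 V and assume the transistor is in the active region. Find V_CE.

V_CE ≈ 6.2 V

Thevenize the base divider: V_Th = V_CC·R_2/(R_1+R_2) = 17×33/80 = 7.01 V, R_Th = R_1‖R_2 = 19.4 kΩ.
Base-emitter loop: V_Th = I_B·R_Th + V_BE + (β+1)I_B·R_E, so I_B = (7.01 − 0.7) / (19.4 + 121×1) = 0.045 mA.
I_C = β·I_B = 120×0.045 = 5.4 mA, and I_E = (β+1)I_B = 5.44 mA.
V_CE = V_CC − I_C·R_C − I_E·R_E = 17 − 5.4×1 − 5.44×1 = 6.16 V.
V_CE = 6.16 V > 0.2 V confirms active-region operation.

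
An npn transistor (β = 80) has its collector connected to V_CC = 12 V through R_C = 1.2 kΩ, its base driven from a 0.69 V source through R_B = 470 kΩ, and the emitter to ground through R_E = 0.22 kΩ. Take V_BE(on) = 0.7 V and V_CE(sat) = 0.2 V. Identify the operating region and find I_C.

V_BB = 0.69 V ≤ V_BE(on) = 0.7 V, so the base-emitter junction is not forward biased.
The transistor is in cutoff: I_B = I_C = 0.

cutoff; I_C ≈ 0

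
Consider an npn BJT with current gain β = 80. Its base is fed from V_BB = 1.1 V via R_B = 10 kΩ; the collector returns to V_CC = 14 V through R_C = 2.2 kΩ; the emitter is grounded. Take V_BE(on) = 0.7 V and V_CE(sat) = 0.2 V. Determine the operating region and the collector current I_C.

Assume active. Base-emitter loop: I_B = (V_BB − V_BE)/R_B = (1.1 − 0.7)/10 = 0.04 mA.
I_C = β·I_B = 80×0.04 = 3.2 mA.
V_CE = V_CC − I_C·R_C = 14 − 3.2×2.2 = 6.96 V > V_CE(sat), so the active-region assumption holds.

active; I_C ≈ 3.2 mA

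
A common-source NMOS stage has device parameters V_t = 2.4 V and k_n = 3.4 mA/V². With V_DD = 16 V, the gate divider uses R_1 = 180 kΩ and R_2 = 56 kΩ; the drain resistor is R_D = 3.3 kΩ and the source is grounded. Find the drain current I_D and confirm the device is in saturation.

I_D ≈ 3.3 mA

V_G = V_DD·R_2/(R_1+R_2) = 16×56/236 = 3.8 V. With the source grounded, V_GS = V_G = 3.8 V.
Assume saturation: I_D = (k_n/2)(V_GS − V_t)² = (3.4/2)×(3.8 − 2.4)² = 1.7×1.4² = 3.32 mA.
V_DS = V_DD − I_D·R_D = 16 − 3.32×3.3 = 5.06 V.
Saturation requires V_DS ≥ V_GS − V_t = 1.4 V; 5.06 ≥ 1.4 ✓.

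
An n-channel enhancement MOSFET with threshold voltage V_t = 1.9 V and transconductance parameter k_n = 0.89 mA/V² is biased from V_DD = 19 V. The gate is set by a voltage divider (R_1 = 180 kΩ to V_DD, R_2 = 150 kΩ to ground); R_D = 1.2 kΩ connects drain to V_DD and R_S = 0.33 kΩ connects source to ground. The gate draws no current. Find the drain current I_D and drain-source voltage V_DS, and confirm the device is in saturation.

I_D ≈ 7.8 mA, V_DS ≈ 7.1 V

V_G = V_DD·R_2/(R_1+R_2) = 19×150/330 = 8.64 V.
Assume saturation: I_D = (k_n/2)(V_GS − V_t)² with V_GS = V_G − I_D·R_S = 8.64 − 0.33·I_D.
Substituting gives 0.0485·I_D² − 2.98·I_D + 20.2 = 0, with roots I_D = 7.76 or 53.7 mA.
The root I_D = 53.7 mA gives V_GS = -9.09 V ≤ V_t, so take I_D = 7.76 mA.
Then V_GS = 6.08 V and V_DS = V_DD − I_D(R_D+R_S) = 19 − 7.76×1.53 = 7.13 V.
Saturation requires V_DS ≥ V_GS − V_t = 4.18 V; 7.13 ≥ 4.18 ✓.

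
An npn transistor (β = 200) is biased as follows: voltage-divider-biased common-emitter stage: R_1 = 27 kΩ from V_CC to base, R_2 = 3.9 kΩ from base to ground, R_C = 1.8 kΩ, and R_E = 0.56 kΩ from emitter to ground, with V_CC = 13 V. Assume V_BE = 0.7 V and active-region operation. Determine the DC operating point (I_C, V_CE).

I_C ≈ 1.6 mA, V_CE ≈ 9.2 V

Thevenize the base divider: V_Th = V_CC·R_2/(R_1+R_2) = 13×3.9/30.9 = 1.64 V, R_Th = R_1‖R_2 = 3.41 kΩ.
Base-emitter loop: V_Th = I_B·R_Th + V_BE + (β+1)I_B·R_E, so I_B = (1.64 − 0.7) / (3.41 + 201×0.56) = 0.00811 mA.
I_C = β·I_B = 200×0.00811 = 1.62 mA, and I_E = (β+1)I_B = 1.63 mA.
V_CE = V_CC − I_C·R_C − I_E·R_E = 13 − 1.62×1.8 − 1.63×0.56 = 9.17 V.
V_CE = 9.17 V > 0.2 V confirms active-region operation.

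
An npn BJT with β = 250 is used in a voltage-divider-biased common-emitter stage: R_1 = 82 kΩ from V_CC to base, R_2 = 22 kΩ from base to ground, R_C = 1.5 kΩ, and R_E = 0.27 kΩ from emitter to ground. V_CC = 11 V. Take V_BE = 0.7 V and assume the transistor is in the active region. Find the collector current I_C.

Thevenize the base divider: V_Th = V_CC·R_2/(R_1+R_2) = 11×22/104 = 2.33 V, R_Th = R_1‖R_2 = 17.3 kΩ.
Base-emitter loop: V_Th = I_B·R_Th + V_BE + (β+1)I_B·R_E, so I_B = (2.33 − 0.7) / (17.3 + 251×0.27) = 0.0191 mA.
I_C = β·I_B = 250×0.0191 = 4.78 mA, and I_E = (β+1)I_B = 4.8 mA.
V_CE = V_CC − I_C·R_C − I_E·R_E = 11 − 4.78×1.5 − 4.8×0.27 = 2.54 V.
V_CE = 2.54 V > 0.2 V confirms active-region operation.

I_C ≈ 4.8 mA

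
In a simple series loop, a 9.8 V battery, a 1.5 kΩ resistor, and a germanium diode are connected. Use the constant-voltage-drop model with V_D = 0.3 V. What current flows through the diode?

I ≈ 6.3 mA

KVL around the loop: 9.8 = V_D + I·R = 0.3 + I × 1.5 kΩ.
So I = (9.8 − 0.3) / 1.5 kΩ = 9.5 / 1.5 = 6.33 mA.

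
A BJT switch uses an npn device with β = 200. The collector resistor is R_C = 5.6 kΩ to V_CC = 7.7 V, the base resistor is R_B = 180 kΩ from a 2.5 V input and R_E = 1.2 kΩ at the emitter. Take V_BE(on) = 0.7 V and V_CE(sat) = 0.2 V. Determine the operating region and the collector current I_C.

active; I_C ≈ 0.85 mA

Assume active. Base-emitter loop: I_B = (V_BB − V_BE)/(R_B + (β+1)R_E) = (2.5 − 0.7)/(180 + 201×1.2) = 0.00427 mA.
I_C = β·I_B = 200×0.00427 = 0.855 mA.
V_CE = V_CC − I_C·R_C − I_E·R_E = 7.7 − 0.855×5.6 − 0.859×1.2 = 1.88 V > V_CE(sat), so the active-region assumption holds.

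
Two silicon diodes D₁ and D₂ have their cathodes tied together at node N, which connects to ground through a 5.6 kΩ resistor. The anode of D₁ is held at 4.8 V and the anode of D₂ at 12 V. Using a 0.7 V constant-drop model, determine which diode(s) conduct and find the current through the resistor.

Assume both conduct. Then node N would need to be at both 4.8−0.7 = 4.1 V and 12−0.7 = 11.3 V, which is impossible.
Assume only D₂ conducts: V_N = 12 − 0.7 = 11.3 V, so I_R = 11.3/5.6 = 2.02 mA.
Check D₁: its anode-to-cathode voltage is 4.8 − 11.3 = -6.5 V < 0.7 V, so it is off. The assumption is consistent.

Only D₂ conducts; I_R ≈ 2 mA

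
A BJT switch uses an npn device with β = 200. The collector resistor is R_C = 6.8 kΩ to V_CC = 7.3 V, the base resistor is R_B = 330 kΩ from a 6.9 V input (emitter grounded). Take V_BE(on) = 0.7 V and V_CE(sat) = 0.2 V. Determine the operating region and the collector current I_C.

saturation; I_C ≈ 1 mA

Assume active: I_B = (6.9 − 0.7)/330 = 0.0188 mA, giving I_C = β·I_B = 3.76 mA.
But then V_CE = 7.3 − 3.76×6.8 = -18.3 V < V_CE(sat) = 0.2 V — impossible in the active region.
So the transistor is saturated. With V_CE = 0.2 V, I_C = (V_CC − 0.2)/R_C = 7.1/6.8 = 1.04 mA.
Check: β·I_B = 3.76 mA > I_C = 1.04 mA, confirming saturation.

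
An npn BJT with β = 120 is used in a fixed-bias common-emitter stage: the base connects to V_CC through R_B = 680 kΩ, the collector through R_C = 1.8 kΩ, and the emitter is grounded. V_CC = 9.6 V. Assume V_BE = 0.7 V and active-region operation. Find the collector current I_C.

Base loop: V_CC = I_B·R_B + V_BE, so I_B = (9.6 − 0.7)/680 kΩ = 0.0131 mA.
In the active region I_C = β·I_B = 120 × 0.0131 = 1.57 mA.
Collector loop: V_CE = V_CC − I_C·R_C = 9.6 − 1.57×1.8 = 6.77 V.
Since V_CE = 6.77 V > V_CE(sat) ≈ 0.2 V, the transistor is in the active region as assumed.

I_C ≈ 1.6 mA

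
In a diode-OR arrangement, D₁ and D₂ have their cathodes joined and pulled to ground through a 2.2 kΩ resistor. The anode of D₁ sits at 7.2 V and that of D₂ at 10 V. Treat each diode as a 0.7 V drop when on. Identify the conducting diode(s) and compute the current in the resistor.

Assume both conduct. Then node N would need to be at both 7.2−0.7 = 6.5 V and 10−0.7 = 9.3 V, which is impossible.
Assume only D₂ conducts: V_N = 10 − 0.7 = 9.3 V, so I_R = 9.3/2.2 = 4.23 mA.
Check D₁: its anode-to-cathode voltage is 7.2 − 9.3 = -2.1 V < 0.7 V, so it is off. The assumption is consistent.

Only D₂ conducts; I_R ≈ 4.2 mA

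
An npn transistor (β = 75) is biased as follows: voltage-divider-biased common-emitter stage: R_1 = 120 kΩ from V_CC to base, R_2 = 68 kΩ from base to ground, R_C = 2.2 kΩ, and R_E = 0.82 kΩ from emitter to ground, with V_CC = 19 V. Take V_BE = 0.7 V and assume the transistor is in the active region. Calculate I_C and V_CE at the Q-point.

Thevenize the base divider: V_Th = V_CC·R_2/(R_1+R_2) = 19×68/188 = 6.87 V, R_Th = R_1‖R_2 = 43.4 kΩ.
Base-emitter loop: V_Th = I_B·R_Th + V_BE + (β+1)I_B·R_E, so I_B = (6.87 − 0.7) / (43.4 + 76×0.82) = 0.0584 mA.
I_C = β·I_B = 75×0.0584 = 4.38 mA, and I_E = (β+1)I_B = 4.44 mA.
V_CE = V_CC − I_C·R_C − I_E·R_E = 19 − 4.38×2.2 − 4.44×0.82 = 5.73 V.
V_CE = 5.73 V > 0.2 V confirms active-region operation.

I_C ≈ 4.4 mA, V_CE ≈ 5.7 V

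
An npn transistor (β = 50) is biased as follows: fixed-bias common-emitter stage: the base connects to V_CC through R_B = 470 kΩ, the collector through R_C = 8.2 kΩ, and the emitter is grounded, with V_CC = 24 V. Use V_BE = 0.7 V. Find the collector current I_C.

Base loop: V_CC = I_B·R_B + V_BE, so I_B = (24 − 0.7)/470 kΩ = 0.0496 mA.
In the active region I_C = β·I_B = 50 × 0.0496 = 2.48 mA.
Collector loop: V_CE = V_CC − I_C·R_C = 24 − 2.48×8.2 = 3.67 V.
Since V_CE = 3.67 V > V_CE(sat) ≈ 0.2 V, the transistor is in the active region as assumed.

I_C ≈ 2.5 mA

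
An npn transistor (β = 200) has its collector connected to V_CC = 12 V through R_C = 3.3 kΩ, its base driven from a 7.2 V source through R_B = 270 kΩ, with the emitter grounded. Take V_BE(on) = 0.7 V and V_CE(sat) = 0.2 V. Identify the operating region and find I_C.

Assume active: I_B = (7.2 − 0.7)/270 = 0.0241 mA, giving I_C = β·I_B = 4.81 mA.
But then V_CE = 12 − 4.81×3.3 = -3.89 V < V_CE(sat) = 0.2 V — impossible in the active region.
So the transistor is saturated. With V_CE = 0.2 V, I_C = (V_CC − 0.2)/R_C = 11.8/3.3 = 3.58 mA.
Check: β·I_B = 4.81 mA > I_C = 3.58 mA, confirming saturation.

saturation; I_C ≈ 3.6 mA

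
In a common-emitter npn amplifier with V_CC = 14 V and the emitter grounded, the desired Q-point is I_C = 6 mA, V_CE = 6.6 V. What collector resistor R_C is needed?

Collector loop: V_CC = I_C·R_C + V_CE.
R_C = (V_CC − V_CE)/I_C = (14 − 6.6)/6 = 1.23 kΩ.

R_C ≈ 1.2 kΩ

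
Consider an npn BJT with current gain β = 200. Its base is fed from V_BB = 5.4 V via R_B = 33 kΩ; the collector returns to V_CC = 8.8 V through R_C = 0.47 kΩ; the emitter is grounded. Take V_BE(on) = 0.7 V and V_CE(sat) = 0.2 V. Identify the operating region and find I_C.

Assume active: I_B = (5.4 − 0.7)/33 = 0.142 mA, giving I_C = β·I_B = 28.5 mA.
But then V_CE = 8.8 − 28.5×0.47 = -4.59 V < V_CE(sat) = 0.2 V — impossible in the active region.
So the transistor is saturated. With V_CE = 0.2 V, I_C = (V_CC − 0.2)/R_C = 8.6/0.47 = 18.3 mA.
Check: β·I_B = 28.5 mA > I_C = 18.3 mA, confirming saturation.

saturation; I_C ≈ 18 mA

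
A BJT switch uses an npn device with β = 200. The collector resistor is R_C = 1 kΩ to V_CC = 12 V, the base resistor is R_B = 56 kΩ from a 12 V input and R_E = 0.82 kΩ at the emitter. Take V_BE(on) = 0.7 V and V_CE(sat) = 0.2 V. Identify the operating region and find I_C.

saturation; I_C ≈ 6.4 mA

Assume active: I_B = (12 − 0.7)/(56 + 201×0.82) = 0.0512 mA, I_C = β·I_B = 10.2 mA.
Then V_CE = 12 − 10.2×1 − 10.3×0.82 = -6.67 V < 0.2 V — the active assumption fails.
Re-solve with V_CE = 0.2 V. KCL at the emitter: V_E/R_E = (V_BB−0.7−V_E)/R_B + (V_CC−0.2−V_E)/R_C, giving V_E = 5.36 V.
I_C = (V_CC − 0.2 − V_E)/R_C = (11.8 − 5.36)/1 = 6.44 mA.
Check: I_B = (11.3 − 5.36)/56 = 0.106 mA, and β·I_B = 21.2 mA > I_C, confirming saturation.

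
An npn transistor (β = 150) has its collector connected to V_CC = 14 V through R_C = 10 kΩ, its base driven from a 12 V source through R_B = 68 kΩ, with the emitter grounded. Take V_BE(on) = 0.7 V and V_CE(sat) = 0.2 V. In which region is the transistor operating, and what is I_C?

Assume active: I_B = (12 − 0.7)/68 = 0.166 mA, giving I_C = β·I_B = 24.9 mA.
But then V_CE = 14 − 24.9×10 = -235 V < V_CE(sat) = 0.2 V — impossible in the active region.
So the transistor is saturated. With V_CE = 0.2 V, I_C = (V_CC − 0.2)/R_C = 13.8/10 = 1.38 mA.
Check: β·I_B = 24.9 mA > I_C = 1.38 mA, confirming saturation.

saturation; I_C ≈ 1.4 mA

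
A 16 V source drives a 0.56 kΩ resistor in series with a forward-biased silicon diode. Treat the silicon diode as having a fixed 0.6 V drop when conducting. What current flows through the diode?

KVL around the loop: 16 = V_D + I·R = 0.6 + I × 0.56 kΩ.
So I = (16 − 0.6) / 0.56 kΩ = 15.4 / 0.56 = 27.5 mA.

I ≈ 27 mA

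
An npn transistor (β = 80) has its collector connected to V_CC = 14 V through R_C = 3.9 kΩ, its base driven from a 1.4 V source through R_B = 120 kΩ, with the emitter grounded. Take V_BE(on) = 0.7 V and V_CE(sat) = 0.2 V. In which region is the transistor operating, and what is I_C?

active; I_C ≈ 0.47 mA

Assume active. Base-emitter loop: I_B = (V_BB − V_BE)/R_B = (1.4 − 0.7)/120 = 0.00583 mA.
I_C = β·I_B = 80×0.00583 = 0.467 mA.
V_CE = V_CC − I_C·R_C = 14 − 0.467×3.9 = 12.2 V > V_CE(sat), so the active-region assumption holds.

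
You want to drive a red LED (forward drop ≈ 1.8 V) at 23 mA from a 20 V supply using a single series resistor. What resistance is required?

R ≈ 0.79 kΩ

The resistor drops V_S − V_D = 20 − 1.8 = 18.2 V at 23 mA.
R = 18.2 V / 23 mA = 0.791 kΩ.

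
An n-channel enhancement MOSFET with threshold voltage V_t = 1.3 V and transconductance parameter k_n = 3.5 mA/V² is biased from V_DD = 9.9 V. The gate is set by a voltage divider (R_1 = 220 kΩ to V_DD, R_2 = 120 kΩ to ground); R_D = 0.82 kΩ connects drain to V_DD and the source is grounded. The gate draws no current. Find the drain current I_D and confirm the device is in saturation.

I_D ≈ 8.4 mA

V_G = V_DD·R_2/(R_1+R_2) = 9.9×120/340 = 3.49 V. With the source grounded, V_GS = V_G = 3.49 V.
Assume saturation: I_D = (k_n/2)(V_GS − V_t)² = (3.5/2)×(3.49 − 1.3)² = 1.75×2.19² = 8.42 mA.
V_DS = V_DD − I_D·R_D = 9.9 − 8.42×0.82 = 2.99 V.
Saturation requires V_DS ≥ V_GS − V_t = 2.19 V; 2.99 ≥ 2.19 ✓.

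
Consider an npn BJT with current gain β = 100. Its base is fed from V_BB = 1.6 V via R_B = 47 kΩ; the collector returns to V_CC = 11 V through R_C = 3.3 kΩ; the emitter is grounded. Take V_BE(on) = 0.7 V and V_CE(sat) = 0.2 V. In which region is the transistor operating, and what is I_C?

active; I_C ≈ 1.9 mA

Assume active. Base-emitter loop: I_B = (V_BB − V_BE)/R_B = (1.6 − 0.7)/47 = 0.0191 mA.
I_C = β·I_B = 100×0.0191 = 1.91 mA.
V_CE = V_CC − I_C·R_C = 11 − 1.91×3.3 = 4.68 V > V_CE(sat), so the active-region assumption holds.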